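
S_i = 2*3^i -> [2, 6, 18, 54, 162]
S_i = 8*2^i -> [8, 16, 32, 64, 128]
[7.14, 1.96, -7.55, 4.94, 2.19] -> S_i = Random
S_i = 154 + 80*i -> [154, 234, 314, 394, 474]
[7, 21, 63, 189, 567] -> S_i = 7*3^i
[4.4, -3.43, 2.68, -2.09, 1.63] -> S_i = 4.40*(-0.78)^i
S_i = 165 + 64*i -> [165, 229, 293, 357, 421]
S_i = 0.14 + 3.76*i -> [0.14, 3.9, 7.66, 11.42, 15.18]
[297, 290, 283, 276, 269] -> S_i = 297 + -7*i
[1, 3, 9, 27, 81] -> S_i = 1*3^i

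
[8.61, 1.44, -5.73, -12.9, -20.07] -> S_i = 8.61 + -7.17*i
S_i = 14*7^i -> [14, 98, 686, 4802, 33614]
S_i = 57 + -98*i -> [57, -41, -139, -237, -335]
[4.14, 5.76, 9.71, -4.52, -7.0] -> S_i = Random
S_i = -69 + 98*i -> [-69, 29, 127, 225, 323]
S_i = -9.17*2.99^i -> [-9.17, -27.42, -81.98, -245.12, -732.92]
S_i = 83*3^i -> [83, 249, 747, 2241, 6723]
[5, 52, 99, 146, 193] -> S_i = 5 + 47*i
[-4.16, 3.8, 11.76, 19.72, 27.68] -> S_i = -4.16 + 7.96*i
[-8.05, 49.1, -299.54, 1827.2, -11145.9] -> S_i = -8.05*(-6.10)^i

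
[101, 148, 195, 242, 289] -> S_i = 101 + 47*i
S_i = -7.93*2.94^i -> [-7.93, -23.31, -68.54, -201.52, -592.46]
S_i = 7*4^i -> [7, 28, 112, 448, 1792]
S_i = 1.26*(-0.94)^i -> [1.26, -1.18, 1.11, -1.05, 0.98]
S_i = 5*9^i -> [5, 45, 405, 3645, 32805]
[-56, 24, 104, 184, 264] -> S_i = -56 + 80*i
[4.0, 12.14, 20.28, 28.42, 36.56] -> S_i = 4.00 + 8.14*i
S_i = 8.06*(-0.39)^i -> [8.06, -3.14, 1.23, -0.48, 0.19]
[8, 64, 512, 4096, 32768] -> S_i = 8*8^i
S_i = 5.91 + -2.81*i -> [5.91, 3.1, 0.29, -2.52, -5.33]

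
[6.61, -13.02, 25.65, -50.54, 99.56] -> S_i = 6.61*(-1.97)^i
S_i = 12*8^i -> [12, 96, 768, 6144, 49152]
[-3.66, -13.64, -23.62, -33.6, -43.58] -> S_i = -3.66 + -9.98*i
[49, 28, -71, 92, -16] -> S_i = Random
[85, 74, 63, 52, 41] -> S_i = 85 + -11*i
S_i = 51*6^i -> [51, 306, 1836, 11016, 66096]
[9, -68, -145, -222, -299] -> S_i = 9 + -77*i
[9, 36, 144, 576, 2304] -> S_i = 9*4^i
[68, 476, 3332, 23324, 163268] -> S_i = 68*7^i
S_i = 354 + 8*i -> [354, 362, 370, 378, 386]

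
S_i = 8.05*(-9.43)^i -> [8.05, -75.91, 715.85, -6750.42, 63656.48]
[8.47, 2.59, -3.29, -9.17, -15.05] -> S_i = 8.47 + -5.88*i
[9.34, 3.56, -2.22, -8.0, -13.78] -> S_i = 9.34 + -5.78*i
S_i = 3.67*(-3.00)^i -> [3.67, -11.01, 33.03, -99.09, 297.27]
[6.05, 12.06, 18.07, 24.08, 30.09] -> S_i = 6.05 + 6.01*i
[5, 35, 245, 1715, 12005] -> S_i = 5*7^i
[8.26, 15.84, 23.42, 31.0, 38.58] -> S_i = 8.26 + 7.58*i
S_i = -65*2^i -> [-65, -130, -260, -520, -1040]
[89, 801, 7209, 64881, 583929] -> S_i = 89*9^i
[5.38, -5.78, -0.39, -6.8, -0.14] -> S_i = Random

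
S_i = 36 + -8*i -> [36, 28, 20, 12, 4]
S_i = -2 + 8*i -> [-2, 6, 14, 22, 30]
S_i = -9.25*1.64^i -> [-9.25, -15.17, -24.88, -40.8, -66.91]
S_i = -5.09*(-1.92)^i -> [-5.09, 9.77, -18.76, 36.03, -69.17]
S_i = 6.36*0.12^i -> [6.36, 0.76, 0.09, 0.01, 0.0]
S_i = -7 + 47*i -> [-7, 40, 87, 134, 181]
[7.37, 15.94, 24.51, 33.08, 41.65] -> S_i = 7.37 + 8.57*i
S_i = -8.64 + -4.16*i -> [-8.64, -12.8, -16.96, -21.12, -25.28]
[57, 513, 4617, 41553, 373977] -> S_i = 57*9^i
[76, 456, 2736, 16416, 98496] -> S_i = 76*6^i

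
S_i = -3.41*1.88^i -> [-3.41, -6.41, -12.05, -22.66, -42.6]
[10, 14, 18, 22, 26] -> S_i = 10 + 4*i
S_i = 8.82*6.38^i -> [8.82, 56.27, 359.01, 2290.5, 14613.4]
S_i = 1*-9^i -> [1, -9, 81, -729, 6561]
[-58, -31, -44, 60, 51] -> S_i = Random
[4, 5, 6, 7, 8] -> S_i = 4 + 1*i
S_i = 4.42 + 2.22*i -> [4.42, 6.64, 8.86, 11.08, 13.3]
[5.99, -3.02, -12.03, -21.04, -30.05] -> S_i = 5.99 + -9.01*i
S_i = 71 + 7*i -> [71, 78, 85, 92, 99]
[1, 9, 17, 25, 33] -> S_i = 1 + 8*i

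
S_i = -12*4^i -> [-12, -48, -192, -768, -3072]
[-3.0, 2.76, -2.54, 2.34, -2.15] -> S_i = -3.00*(-0.92)^i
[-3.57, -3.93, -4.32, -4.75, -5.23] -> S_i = -3.57*1.10^i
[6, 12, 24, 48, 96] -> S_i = 6*2^i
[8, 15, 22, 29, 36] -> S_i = 8 + 7*i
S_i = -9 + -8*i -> [-9, -17, -25, -33, -41]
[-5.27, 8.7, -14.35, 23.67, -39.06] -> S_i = -5.27*(-1.65)^i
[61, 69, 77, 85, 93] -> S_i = 61 + 8*i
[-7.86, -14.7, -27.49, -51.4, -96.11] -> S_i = -7.86*1.87^i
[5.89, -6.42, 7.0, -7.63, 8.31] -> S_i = 5.89*(-1.09)^i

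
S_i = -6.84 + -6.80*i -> [-6.84, -13.64, -20.44, -27.24, -34.04]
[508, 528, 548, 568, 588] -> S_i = 508 + 20*i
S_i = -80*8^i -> [-80, -640, -5120, -40960, -327680]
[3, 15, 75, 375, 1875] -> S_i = 3*5^i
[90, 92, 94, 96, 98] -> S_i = 90 + 2*i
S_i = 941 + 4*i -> [941, 945, 949, 953, 957]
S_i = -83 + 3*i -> [-83, -80, -77, -74, -71]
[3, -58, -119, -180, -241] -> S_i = 3 + -61*i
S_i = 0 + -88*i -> [0, -88, -176, -264, -352]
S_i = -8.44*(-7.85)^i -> [-8.44, 66.25, -520.09, 4082.74, -32049.49]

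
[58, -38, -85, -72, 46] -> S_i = Random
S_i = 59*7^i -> [59, 413, 2891, 20237, 141659]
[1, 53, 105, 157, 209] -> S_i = 1 + 52*i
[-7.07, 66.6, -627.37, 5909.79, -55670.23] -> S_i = -7.07*(-9.42)^i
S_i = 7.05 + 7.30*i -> [7.05, 14.35, 21.65, 28.95, 36.25]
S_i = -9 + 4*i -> [-9, -5, -1, 3, 7]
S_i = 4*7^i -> [4, 28, 196, 1372, 9604]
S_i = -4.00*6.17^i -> [-4.0, -24.68, -152.28, -939.54, -5796.96]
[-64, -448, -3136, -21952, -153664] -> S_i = -64*7^i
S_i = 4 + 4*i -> [4, 8, 12, 16, 20]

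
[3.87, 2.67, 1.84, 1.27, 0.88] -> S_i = 3.87*0.69^i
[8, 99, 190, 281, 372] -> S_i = 8 + 91*i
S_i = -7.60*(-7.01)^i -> [-7.6, 53.28, -373.46, 2617.99, -18352.1]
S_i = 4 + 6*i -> [4, 10, 16, 22, 28]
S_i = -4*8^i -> [-4, -32, -256, -2048, -16384]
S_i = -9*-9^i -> [-9, 81, -729, 6561, -59049]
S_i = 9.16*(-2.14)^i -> [9.16, -19.6, 41.95, -89.77, 192.11]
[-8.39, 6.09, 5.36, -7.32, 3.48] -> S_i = Random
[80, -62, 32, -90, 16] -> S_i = Random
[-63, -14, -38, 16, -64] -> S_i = Random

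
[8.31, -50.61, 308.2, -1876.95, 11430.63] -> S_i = 8.31*(-6.09)^i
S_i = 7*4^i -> [7, 28, 112, 448, 1792]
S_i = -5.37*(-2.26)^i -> [-5.37, 12.14, -27.43, 61.99, -140.09]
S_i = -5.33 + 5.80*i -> [-5.33, 0.47, 6.27, 12.07, 17.87]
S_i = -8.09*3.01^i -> [-8.09, -24.35, -73.3, -220.62, -664.07]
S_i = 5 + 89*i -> [5, 94, 183, 272, 361]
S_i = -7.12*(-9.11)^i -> [-7.12, 64.86, -590.9, 5383.13, -49040.34]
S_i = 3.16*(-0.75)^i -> [3.16, -2.37, 1.78, -1.33, 1.0]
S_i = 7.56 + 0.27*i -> [7.56, 7.83, 8.1, 8.37, 8.64]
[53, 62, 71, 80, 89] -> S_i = 53 + 9*i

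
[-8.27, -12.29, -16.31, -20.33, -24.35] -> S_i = -8.27 + -4.02*i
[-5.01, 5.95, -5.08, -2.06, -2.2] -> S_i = Random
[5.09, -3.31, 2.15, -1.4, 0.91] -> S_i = 5.09*(-0.65)^i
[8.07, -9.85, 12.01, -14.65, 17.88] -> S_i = 8.07*(-1.22)^i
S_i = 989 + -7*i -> [989, 982, 975, 968, 961]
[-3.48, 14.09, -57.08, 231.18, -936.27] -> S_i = -3.48*(-4.05)^i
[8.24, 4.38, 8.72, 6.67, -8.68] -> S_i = Random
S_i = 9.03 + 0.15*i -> [9.03, 9.18, 9.33, 9.48, 9.63]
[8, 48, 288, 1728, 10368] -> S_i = 8*6^i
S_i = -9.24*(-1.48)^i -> [-9.24, 13.68, -20.24, 29.95, -44.33]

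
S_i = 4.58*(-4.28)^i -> [4.58, -19.6, 83.9, -359.08, 1536.88]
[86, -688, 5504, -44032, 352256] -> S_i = 86*-8^i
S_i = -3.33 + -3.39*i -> [-3.33, -6.72, -10.11, -13.5, -16.89]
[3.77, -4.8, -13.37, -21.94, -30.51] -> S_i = 3.77 + -8.57*i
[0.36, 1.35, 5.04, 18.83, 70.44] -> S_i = 0.36*3.74^i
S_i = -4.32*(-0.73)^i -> [-4.32, 3.15, -2.3, 1.68, -1.23]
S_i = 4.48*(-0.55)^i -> [4.48, -2.46, 1.36, -0.75, 0.41]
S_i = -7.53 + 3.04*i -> [-7.53, -4.49, -1.45, 1.59, 4.63]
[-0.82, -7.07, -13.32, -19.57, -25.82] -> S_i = -0.82 + -6.25*i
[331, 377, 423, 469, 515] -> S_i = 331 + 46*i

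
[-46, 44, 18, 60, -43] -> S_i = Random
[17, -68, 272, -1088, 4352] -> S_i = 17*-4^i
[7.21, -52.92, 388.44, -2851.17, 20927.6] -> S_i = 7.21*(-7.34)^i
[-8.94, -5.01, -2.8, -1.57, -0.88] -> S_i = -8.94*0.56^i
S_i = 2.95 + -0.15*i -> [2.95, 2.8, 2.65, 2.5, 2.35]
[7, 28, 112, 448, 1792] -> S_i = 7*4^i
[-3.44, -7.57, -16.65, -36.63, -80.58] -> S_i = -3.44*2.20^i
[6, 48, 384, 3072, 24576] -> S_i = 6*8^i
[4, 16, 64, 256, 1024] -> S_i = 4*4^i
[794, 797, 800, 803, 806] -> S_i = 794 + 3*i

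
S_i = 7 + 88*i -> [7, 95, 183, 271, 359]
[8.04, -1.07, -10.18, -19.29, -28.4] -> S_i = 8.04 + -9.11*i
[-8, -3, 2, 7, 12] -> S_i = -8 + 5*i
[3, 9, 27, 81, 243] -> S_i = 3*3^i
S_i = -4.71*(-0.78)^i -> [-4.71, 3.67, -2.87, 2.24, -1.74]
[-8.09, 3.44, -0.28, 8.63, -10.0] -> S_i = Random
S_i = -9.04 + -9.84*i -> [-9.04, -18.88, -28.72, -38.56, -48.4]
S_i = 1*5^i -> [1, 5, 25, 125, 625]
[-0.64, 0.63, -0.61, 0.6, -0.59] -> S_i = -0.64*(-0.98)^i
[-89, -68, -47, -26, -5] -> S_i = -89 + 21*i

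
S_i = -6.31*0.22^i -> [-6.31, -1.39, -0.31, -0.07, -0.01]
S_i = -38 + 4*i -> [-38, -34, -30, -26, -22]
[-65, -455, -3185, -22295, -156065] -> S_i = -65*7^i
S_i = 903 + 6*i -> [903, 909, 915, 921, 927]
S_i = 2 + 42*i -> [2, 44, 86, 128, 170]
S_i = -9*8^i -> [-9, -72, -576, -4608, -36864]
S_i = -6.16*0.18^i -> [-6.16, -1.11, -0.2, -0.04, -0.01]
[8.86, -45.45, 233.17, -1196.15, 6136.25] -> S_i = 8.86*(-5.13)^i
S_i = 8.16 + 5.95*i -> [8.16, 14.11, 20.06, 26.01, 31.96]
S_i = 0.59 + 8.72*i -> [0.59, 9.31, 18.03, 26.75, 35.47]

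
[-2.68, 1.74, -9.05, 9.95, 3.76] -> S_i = Random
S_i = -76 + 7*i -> [-76, -69, -62, -55, -48]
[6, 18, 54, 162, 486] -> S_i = 6*3^i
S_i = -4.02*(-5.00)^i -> [-4.02, 20.1, -100.5, 502.5, -2512.5]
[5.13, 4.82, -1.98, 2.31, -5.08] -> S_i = Random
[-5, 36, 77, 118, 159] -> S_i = -5 + 41*i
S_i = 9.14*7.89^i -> [9.14, 72.11, 568.98, 4489.29, 35420.46]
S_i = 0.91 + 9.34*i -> [0.91, 10.25, 19.59, 28.93, 38.27]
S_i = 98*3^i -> [98, 294, 882, 2646, 7938]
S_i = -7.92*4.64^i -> [-7.92, -36.75, -170.51, -791.19, -3671.11]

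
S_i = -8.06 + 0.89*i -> [-8.06, -7.17, -6.28, -5.39, -4.5]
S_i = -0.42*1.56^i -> [-0.42, -0.66, -1.02, -1.59, -2.49]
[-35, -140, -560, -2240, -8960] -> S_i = -35*4^i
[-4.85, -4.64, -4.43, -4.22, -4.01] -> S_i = -4.85 + 0.21*i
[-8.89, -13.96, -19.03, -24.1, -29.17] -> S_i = -8.89 + -5.07*i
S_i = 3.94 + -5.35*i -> [3.94, -1.41, -6.76, -12.11, -17.46]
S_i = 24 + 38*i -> [24, 62, 100, 138, 176]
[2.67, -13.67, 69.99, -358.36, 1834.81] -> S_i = 2.67*(-5.12)^i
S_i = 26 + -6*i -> [26, 20, 14, 8, 2]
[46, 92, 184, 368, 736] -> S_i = 46*2^i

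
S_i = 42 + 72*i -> [42, 114, 186, 258, 330]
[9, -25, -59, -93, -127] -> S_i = 9 + -34*i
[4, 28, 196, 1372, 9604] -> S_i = 4*7^i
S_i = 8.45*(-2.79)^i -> [8.45, -23.58, 65.78, -183.51, 512.0]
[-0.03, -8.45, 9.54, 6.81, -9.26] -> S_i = Random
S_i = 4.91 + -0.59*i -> [4.91, 4.32, 3.73, 3.14, 2.55]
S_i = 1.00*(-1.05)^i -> [1.0, -1.05, 1.1, -1.16, 1.22]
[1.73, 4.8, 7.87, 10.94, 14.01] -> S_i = 1.73 + 3.07*i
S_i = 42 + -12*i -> [42, 30, 18, 6, -6]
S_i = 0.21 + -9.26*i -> [0.21, -9.05, -18.31, -27.57, -36.83]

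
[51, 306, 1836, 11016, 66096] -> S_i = 51*6^i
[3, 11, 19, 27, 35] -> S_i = 3 + 8*i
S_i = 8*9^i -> [8, 72, 648, 5832, 52488]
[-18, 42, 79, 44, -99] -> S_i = Random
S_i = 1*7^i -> [1, 7, 49, 343, 2401]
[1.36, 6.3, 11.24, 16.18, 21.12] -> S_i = 1.36 + 4.94*i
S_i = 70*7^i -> [70, 490, 3430, 24010, 168070]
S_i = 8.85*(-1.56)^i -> [8.85, -13.81, 21.54, -33.6, 52.41]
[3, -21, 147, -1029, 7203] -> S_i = 3*-7^i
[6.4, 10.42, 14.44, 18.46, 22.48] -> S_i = 6.40 + 4.02*i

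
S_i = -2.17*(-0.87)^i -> [-2.17, 1.89, -1.64, 1.43, -1.24]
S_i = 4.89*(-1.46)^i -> [4.89, -7.14, 10.42, -15.22, 22.22]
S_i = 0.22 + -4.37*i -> [0.22, -4.15, -8.52, -12.89, -17.26]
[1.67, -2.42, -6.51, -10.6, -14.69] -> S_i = 1.67 + -4.09*i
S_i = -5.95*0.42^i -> [-5.95, -2.5, -1.05, -0.44, -0.19]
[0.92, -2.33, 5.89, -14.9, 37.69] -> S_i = 0.92*(-2.53)^i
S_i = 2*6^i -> [2, 12, 72, 432, 2592]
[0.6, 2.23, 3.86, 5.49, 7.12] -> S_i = 0.60 + 1.63*i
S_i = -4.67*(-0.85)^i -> [-4.67, 3.97, -3.37, 2.87, -2.44]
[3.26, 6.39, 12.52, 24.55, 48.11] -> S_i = 3.26*1.96^i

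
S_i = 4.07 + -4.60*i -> [4.07, -0.53, -5.13, -9.73, -14.33]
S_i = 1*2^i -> [1, 2, 4, 8, 16]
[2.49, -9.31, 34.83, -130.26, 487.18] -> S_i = 2.49*(-3.74)^i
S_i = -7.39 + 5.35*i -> [-7.39, -2.04, 3.31, 8.66, 14.01]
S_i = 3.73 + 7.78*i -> [3.73, 11.51, 19.29, 27.07, 34.85]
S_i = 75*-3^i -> [75, -225, 675, -2025, 6075]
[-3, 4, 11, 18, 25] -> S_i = -3 + 7*i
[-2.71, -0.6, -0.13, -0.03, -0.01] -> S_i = -2.71*0.22^i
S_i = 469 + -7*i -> [469, 462, 455, 448, 441]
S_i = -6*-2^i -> [-6, 12, -24, 48, -96]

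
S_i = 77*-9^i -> [77, -693, 6237, -56133, 505197]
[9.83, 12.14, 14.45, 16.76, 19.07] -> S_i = 9.83 + 2.31*i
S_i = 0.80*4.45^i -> [0.8, 3.56, 15.84, 70.5, 313.71]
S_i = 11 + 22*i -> [11, 33, 55, 77, 99]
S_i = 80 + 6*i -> [80, 86, 92, 98, 104]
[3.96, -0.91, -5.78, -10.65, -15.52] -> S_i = 3.96 + -4.87*i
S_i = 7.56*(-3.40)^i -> [7.56, -25.7, 87.39, -297.14, 1010.27]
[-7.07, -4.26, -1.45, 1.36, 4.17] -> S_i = -7.07 + 2.81*i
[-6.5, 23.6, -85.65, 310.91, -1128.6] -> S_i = -6.50*(-3.63)^i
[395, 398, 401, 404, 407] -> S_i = 395 + 3*i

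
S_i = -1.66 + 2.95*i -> [-1.66, 1.29, 4.24, 7.19, 10.14]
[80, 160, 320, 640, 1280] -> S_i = 80*2^i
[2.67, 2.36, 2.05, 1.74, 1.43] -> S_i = 2.67 + -0.31*i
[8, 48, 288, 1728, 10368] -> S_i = 8*6^i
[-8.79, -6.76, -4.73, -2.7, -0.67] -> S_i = -8.79 + 2.03*i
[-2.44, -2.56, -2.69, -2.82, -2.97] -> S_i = -2.44*1.05^i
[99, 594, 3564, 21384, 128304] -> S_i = 99*6^i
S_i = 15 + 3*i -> [15, 18, 21, 24, 27]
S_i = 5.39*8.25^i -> [5.39, 44.47, 366.86, 3026.57, 24969.2]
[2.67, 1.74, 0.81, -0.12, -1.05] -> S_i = 2.67 + -0.93*i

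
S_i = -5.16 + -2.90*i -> [-5.16, -8.06, -10.96, -13.86, -16.76]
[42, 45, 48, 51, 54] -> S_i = 42 + 3*i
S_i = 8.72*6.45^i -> [8.72, 56.24, 362.77, 2339.89, 15092.3]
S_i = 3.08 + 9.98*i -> [3.08, 13.06, 23.04, 33.02, 43.0]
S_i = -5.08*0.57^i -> [-5.08, -2.9, -1.65, -0.94, -0.54]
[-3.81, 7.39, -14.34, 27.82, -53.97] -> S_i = -3.81*(-1.94)^i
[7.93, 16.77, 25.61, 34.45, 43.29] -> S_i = 7.93 + 8.84*i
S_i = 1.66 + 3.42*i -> [1.66, 5.08, 8.5, 11.92, 15.34]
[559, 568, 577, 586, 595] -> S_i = 559 + 9*i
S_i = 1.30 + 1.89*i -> [1.3, 3.19, 5.08, 6.97, 8.86]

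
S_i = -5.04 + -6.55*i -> [-5.04, -11.59, -18.14, -24.69, -31.24]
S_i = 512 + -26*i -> [512, 486, 460, 434, 408]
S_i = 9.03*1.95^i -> [9.03, 17.61, 34.34, 66.96, 130.56]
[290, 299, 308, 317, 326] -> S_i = 290 + 9*i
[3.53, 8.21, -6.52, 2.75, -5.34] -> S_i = Random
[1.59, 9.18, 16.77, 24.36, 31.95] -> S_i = 1.59 + 7.59*i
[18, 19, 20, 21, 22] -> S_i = 18 + 1*i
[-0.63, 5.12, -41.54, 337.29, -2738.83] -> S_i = -0.63*(-8.12)^i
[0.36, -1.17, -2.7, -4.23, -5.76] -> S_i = 0.36 + -1.53*i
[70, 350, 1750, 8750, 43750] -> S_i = 70*5^i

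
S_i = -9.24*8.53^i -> [-9.24, -78.82, -672.31, -5734.81, -48917.93]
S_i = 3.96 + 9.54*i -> [3.96, 13.5, 23.04, 32.58, 42.12]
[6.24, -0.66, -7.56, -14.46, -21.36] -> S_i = 6.24 + -6.90*i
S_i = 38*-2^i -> [38, -76, 152, -304, 608]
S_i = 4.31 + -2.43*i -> [4.31, 1.88, -0.55, -2.98, -5.41]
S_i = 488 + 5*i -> [488, 493, 498, 503, 508]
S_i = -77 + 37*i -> [-77, -40, -3, 34, 71]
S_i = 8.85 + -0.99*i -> [8.85, 7.86, 6.87, 5.88, 4.89]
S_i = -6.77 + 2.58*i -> [-6.77, -4.19, -1.61, 0.97, 3.55]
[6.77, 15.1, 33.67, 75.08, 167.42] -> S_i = 6.77*2.23^i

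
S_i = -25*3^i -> [-25, -75, -225, -675, -2025]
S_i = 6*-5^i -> [6, -30, 150, -750, 3750]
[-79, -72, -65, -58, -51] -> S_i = -79 + 7*i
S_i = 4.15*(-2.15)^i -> [4.15, -8.92, 19.18, -41.24, 88.68]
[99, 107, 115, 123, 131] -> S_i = 99 + 8*i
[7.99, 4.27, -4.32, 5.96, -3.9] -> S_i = Random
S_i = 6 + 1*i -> [6, 7, 8, 9, 10]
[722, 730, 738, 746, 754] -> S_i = 722 + 8*i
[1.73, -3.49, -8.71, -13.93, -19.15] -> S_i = 1.73 + -5.22*i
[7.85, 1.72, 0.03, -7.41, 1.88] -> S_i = Random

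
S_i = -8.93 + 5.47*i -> [-8.93, -3.46, 2.01, 7.48, 12.95]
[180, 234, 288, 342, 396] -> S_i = 180 + 54*i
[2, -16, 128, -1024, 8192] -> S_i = 2*-8^i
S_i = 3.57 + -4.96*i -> [3.57, -1.39, -6.35, -11.31, -16.27]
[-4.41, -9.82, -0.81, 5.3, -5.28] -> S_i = Random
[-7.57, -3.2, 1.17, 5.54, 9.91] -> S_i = -7.57 + 4.37*i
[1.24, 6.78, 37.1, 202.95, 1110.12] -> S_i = 1.24*5.47^i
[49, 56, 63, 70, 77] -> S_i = 49 + 7*i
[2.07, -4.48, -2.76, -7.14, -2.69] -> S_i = Random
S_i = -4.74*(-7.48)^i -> [-4.74, 35.46, -265.2, 1983.73, -14838.32]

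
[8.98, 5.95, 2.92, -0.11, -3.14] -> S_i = 8.98 + -3.03*i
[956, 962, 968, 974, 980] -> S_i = 956 + 6*i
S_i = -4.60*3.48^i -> [-4.6, -16.01, -55.71, -193.86, -674.64]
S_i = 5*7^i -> [5, 35, 245, 1715, 12005]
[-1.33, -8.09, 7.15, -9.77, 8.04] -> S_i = Random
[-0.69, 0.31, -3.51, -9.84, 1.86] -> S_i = Random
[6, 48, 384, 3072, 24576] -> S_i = 6*8^i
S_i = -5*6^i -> [-5, -30, -180, -1080, -6480]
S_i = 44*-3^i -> [44, -132, 396, -1188, 3564]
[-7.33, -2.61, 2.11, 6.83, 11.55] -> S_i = -7.33 + 4.72*i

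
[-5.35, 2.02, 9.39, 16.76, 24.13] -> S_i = -5.35 + 7.37*i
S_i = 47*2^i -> [47, 94, 188, 376, 752]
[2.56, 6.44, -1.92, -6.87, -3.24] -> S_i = Random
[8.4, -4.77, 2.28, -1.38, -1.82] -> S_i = Random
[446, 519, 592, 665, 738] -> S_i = 446 + 73*i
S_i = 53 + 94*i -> [53, 147, 241, 335, 429]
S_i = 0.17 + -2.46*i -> [0.17, -2.29, -4.75, -7.21, -9.67]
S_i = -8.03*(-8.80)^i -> [-8.03, 70.66, -621.84, 5472.22, -48155.54]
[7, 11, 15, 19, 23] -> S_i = 7 + 4*i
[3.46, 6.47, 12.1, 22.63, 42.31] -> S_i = 3.46*1.87^i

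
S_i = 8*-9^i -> [8, -72, 648, -5832, 52488]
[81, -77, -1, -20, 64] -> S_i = Random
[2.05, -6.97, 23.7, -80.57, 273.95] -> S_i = 2.05*(-3.40)^i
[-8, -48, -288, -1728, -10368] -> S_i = -8*6^i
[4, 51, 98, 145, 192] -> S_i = 4 + 47*i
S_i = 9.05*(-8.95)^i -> [9.05, -81.0, 724.93, -6488.1, 58068.52]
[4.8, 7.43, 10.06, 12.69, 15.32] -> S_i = 4.80 + 2.63*i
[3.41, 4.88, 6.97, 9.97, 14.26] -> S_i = 3.41*1.43^i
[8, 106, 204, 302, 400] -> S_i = 8 + 98*i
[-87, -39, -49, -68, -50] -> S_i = Random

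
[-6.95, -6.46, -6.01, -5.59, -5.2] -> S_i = -6.95*0.93^i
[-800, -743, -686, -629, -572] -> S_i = -800 + 57*i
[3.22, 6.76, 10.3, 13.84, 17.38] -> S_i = 3.22 + 3.54*i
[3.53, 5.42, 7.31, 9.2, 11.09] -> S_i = 3.53 + 1.89*i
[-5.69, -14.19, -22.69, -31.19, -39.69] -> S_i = -5.69 + -8.50*i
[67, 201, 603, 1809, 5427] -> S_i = 67*3^i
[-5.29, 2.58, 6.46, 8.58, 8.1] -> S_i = Random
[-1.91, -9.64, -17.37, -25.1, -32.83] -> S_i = -1.91 + -7.73*i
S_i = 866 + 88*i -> [866, 954, 1042, 1130, 1218]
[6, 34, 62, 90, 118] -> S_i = 6 + 28*i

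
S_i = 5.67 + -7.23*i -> [5.67, -1.56, -8.79, -16.02, -23.25]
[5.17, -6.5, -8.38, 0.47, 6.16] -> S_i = Random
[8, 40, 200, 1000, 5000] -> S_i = 8*5^i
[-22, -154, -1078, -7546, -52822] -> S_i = -22*7^i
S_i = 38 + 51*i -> [38, 89, 140, 191, 242]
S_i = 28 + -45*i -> [28, -17, -62, -107, -152]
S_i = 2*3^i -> [2, 6, 18, 54, 162]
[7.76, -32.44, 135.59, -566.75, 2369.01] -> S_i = 7.76*(-4.18)^i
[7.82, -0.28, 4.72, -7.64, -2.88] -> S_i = Random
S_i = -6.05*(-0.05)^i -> [-6.05, 0.3, -0.02, 0.0, -0.0]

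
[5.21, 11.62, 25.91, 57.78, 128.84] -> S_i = 5.21*2.23^i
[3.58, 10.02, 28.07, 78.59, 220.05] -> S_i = 3.58*2.80^i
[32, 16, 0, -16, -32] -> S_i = 32 + -16*i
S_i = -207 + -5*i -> [-207, -212, -217, -222, -227]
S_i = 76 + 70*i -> [76, 146, 216, 286, 356]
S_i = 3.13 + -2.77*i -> [3.13, 0.36, -2.41, -5.18, -7.95]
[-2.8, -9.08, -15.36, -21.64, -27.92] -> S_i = -2.80 + -6.28*i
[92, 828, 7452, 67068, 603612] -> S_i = 92*9^i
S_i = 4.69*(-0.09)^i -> [4.69, -0.42, 0.04, -0.0, 0.0]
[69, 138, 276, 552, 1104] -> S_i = 69*2^i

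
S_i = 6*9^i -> [6, 54, 486, 4374, 39366]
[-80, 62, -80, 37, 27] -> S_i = Random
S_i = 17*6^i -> [17, 102, 612, 3672, 22032]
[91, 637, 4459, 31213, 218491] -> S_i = 91*7^i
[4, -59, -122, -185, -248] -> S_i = 4 + -63*i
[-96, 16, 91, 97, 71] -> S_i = Random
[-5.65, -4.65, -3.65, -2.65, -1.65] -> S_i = -5.65 + 1.00*i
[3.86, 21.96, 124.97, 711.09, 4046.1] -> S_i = 3.86*5.69^i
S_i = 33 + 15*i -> [33, 48, 63, 78, 93]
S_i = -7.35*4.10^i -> [-7.35, -30.13, -123.55, -506.57, -2076.93]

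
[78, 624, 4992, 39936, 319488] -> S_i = 78*8^i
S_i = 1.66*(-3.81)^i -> [1.66, -6.32, 24.1, -91.81, 349.79]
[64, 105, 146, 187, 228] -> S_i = 64 + 41*i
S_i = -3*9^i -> [-3, -27, -243, -2187, -19683]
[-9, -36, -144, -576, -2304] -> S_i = -9*4^i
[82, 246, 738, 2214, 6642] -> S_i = 82*3^i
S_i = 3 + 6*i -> [3, 9, 15, 21, 27]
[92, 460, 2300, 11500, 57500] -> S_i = 92*5^i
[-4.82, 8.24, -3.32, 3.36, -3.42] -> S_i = Random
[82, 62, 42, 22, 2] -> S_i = 82 + -20*i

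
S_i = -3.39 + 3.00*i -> [-3.39, -0.39, 2.61, 5.61, 8.61]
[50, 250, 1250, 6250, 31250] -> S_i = 50*5^i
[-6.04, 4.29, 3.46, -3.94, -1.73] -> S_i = Random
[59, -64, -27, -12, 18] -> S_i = Random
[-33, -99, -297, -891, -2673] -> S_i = -33*3^i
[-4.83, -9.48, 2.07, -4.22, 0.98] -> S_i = Random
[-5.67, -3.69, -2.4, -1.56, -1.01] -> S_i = -5.67*0.65^i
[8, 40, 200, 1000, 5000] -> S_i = 8*5^i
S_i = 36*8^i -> [36, 288, 2304, 18432, 147456]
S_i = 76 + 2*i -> [76, 78, 80, 82, 84]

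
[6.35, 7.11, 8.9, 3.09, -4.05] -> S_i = Random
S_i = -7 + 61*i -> [-7, 54, 115, 176, 237]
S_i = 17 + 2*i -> [17, 19, 21, 23, 25]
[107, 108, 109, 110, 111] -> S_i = 107 + 1*i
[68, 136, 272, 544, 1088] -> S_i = 68*2^i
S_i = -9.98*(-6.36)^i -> [-9.98, 63.47, -403.69, 2567.45, -16328.98]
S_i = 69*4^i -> [69, 276, 1104, 4416, 17664]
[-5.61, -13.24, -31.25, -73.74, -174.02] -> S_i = -5.61*2.36^i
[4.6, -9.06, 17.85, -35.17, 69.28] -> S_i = 4.60*(-1.97)^i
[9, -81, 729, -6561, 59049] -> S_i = 9*-9^i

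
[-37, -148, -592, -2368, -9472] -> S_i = -37*4^i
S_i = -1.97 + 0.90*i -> [-1.97, -1.07, -0.17, 0.73, 1.63]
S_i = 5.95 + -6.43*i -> [5.95, -0.48, -6.91, -13.34, -19.77]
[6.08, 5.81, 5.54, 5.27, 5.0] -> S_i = 6.08 + -0.27*i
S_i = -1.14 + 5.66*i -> [-1.14, 4.52, 10.18, 15.84, 21.5]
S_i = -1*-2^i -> [-1, 2, -4, 8, -16]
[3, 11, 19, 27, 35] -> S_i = 3 + 8*i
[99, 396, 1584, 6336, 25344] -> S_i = 99*4^i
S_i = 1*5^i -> [1, 5, 25, 125, 625]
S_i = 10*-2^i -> [10, -20, 40, -80, 160]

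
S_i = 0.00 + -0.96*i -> [0.0, -0.96, -1.92, -2.88, -3.84]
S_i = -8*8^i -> [-8, -64, -512, -4096, -32768]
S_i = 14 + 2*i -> [14, 16, 18, 20, 22]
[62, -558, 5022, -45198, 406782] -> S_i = 62*-9^i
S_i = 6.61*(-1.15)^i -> [6.61, -7.6, 8.74, -10.05, 11.56]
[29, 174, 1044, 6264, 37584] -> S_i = 29*6^i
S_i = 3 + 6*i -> [3, 9, 15, 21, 27]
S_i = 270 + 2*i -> [270, 272, 274, 276, 278]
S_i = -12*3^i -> [-12, -36, -108, -324, -972]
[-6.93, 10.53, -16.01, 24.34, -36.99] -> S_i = -6.93*(-1.52)^i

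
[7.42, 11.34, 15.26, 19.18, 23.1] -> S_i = 7.42 + 3.92*i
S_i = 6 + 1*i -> [6, 7, 8, 9, 10]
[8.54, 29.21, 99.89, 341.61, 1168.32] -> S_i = 8.54*3.42^i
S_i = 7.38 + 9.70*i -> [7.38, 17.08, 26.78, 36.48, 46.18]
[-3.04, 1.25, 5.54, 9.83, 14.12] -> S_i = -3.04 + 4.29*i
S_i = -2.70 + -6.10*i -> [-2.7, -8.8, -14.9, -21.0, -27.1]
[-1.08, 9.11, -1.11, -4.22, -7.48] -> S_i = Random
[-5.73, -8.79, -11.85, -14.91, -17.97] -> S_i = -5.73 + -3.06*i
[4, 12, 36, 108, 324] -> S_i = 4*3^i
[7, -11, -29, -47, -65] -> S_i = 7 + -18*i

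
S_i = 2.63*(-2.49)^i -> [2.63, -6.55, 16.31, -40.6, 101.1]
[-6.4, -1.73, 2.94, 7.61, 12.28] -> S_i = -6.40 + 4.67*i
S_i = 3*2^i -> [3, 6, 12, 24, 48]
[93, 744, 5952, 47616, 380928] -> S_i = 93*8^i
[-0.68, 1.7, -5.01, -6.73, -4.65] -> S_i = Random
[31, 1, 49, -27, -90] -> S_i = Random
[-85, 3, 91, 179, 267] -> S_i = -85 + 88*i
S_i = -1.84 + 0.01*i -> [-1.84, -1.83, -1.82, -1.81, -1.8]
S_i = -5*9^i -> [-5, -45, -405, -3645, -32805]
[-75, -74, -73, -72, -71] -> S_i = -75 + 1*i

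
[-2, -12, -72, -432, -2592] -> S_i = -2*6^i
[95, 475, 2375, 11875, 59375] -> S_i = 95*5^i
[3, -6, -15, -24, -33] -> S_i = 3 + -9*i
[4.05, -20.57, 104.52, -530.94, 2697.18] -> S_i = 4.05*(-5.08)^i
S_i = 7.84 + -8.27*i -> [7.84, -0.43, -8.7, -16.97, -25.24]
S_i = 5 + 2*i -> [5, 7, 9, 11, 13]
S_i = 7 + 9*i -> [7, 16, 25, 34, 43]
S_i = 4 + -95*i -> [4, -91, -186, -281, -376]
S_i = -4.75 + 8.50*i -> [-4.75, 3.75, 12.25, 20.75, 29.25]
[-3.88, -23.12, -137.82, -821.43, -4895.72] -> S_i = -3.88*5.96^i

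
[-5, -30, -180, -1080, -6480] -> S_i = -5*6^i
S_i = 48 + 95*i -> [48, 143, 238, 333, 428]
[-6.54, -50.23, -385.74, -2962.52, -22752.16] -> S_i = -6.54*7.68^i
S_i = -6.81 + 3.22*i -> [-6.81, -3.59, -0.37, 2.85, 6.07]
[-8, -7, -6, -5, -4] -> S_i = -8 + 1*i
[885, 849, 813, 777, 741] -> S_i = 885 + -36*i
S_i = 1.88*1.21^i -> [1.88, 2.27, 2.75, 3.33, 4.03]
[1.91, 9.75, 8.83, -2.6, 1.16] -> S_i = Random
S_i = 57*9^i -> [57, 513, 4617, 41553, 373977]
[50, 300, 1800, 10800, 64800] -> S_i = 50*6^i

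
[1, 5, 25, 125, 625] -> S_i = 1*5^i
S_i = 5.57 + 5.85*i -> [5.57, 11.42, 17.27, 23.12, 28.97]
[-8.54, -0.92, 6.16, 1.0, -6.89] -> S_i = Random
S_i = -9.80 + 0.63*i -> [-9.8, -9.17, -8.54, -7.91, -7.28]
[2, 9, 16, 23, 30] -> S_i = 2 + 7*i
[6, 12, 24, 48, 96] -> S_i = 6*2^i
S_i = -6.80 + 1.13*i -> [-6.8, -5.67, -4.54, -3.41, -2.28]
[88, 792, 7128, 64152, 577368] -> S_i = 88*9^i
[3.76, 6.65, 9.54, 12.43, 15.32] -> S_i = 3.76 + 2.89*i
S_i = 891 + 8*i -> [891, 899, 907, 915, 923]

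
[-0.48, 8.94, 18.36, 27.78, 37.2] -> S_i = -0.48 + 9.42*i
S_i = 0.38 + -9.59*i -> [0.38, -9.21, -18.8, -28.39, -37.98]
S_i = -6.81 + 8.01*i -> [-6.81, 1.2, 9.21, 17.22, 25.23]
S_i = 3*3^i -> [3, 9, 27, 81, 243]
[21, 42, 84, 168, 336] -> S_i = 21*2^i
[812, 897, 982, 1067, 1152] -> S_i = 812 + 85*i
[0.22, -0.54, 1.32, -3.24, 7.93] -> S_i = 0.22*(-2.45)^i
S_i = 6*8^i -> [6, 48, 384, 3072, 24576]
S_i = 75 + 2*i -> [75, 77, 79, 81, 83]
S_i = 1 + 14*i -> [1, 15, 29, 43, 57]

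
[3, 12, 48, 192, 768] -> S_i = 3*4^i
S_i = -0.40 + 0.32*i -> [-0.4, -0.08, 0.24, 0.56, 0.88]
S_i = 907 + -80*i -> [907, 827, 747, 667, 587]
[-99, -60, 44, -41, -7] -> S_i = Random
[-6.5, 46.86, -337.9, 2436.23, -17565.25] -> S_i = -6.50*(-7.21)^i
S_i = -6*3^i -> [-6, -18, -54, -162, -486]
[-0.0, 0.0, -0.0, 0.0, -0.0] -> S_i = -0.00*(-8.41)^i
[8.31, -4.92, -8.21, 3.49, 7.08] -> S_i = Random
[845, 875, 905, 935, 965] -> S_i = 845 + 30*i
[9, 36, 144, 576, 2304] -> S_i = 9*4^i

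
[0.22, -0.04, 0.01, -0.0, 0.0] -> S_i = 0.22*(-0.16)^i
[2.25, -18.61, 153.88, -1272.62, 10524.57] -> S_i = 2.25*(-8.27)^i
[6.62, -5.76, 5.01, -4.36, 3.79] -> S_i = 6.62*(-0.87)^i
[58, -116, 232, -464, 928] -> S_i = 58*-2^i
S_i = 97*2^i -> [97, 194, 388, 776, 1552]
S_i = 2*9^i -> [2, 18, 162, 1458, 13122]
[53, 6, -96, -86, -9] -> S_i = Random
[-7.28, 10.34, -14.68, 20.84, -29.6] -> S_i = -7.28*(-1.42)^i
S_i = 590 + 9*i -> [590, 599, 608, 617, 626]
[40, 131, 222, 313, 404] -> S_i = 40 + 91*i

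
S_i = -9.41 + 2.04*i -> [-9.41, -7.37, -5.33, -3.29, -1.25]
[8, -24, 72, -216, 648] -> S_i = 8*-3^i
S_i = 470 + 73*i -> [470, 543, 616, 689, 762]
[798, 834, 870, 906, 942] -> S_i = 798 + 36*i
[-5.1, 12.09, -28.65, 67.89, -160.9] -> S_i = -5.10*(-2.37)^i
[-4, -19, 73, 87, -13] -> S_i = Random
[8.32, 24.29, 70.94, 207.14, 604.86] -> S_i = 8.32*2.92^i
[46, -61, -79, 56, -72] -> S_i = Random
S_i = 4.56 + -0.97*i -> [4.56, 3.59, 2.62, 1.65, 0.68]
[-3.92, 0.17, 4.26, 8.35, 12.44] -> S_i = -3.92 + 4.09*i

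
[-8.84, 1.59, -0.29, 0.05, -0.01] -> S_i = -8.84*(-0.18)^i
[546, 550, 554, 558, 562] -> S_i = 546 + 4*i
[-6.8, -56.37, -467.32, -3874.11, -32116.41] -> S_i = -6.80*8.29^i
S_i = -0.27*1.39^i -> [-0.27, -0.38, -0.52, -0.73, -1.01]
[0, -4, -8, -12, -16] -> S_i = 0 + -4*i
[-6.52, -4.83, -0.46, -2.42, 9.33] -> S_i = Random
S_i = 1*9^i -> [1, 9, 81, 729, 6561]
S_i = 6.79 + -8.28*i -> [6.79, -1.49, -9.77, -18.05, -26.33]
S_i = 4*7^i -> [4, 28, 196, 1372, 9604]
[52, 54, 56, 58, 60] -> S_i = 52 + 2*i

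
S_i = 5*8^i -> [5, 40, 320, 2560, 20480]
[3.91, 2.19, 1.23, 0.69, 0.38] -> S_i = 3.91*0.56^i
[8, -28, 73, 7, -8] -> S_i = Random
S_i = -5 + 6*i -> [-5, 1, 7, 13, 19]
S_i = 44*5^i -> [44, 220, 1100, 5500, 27500]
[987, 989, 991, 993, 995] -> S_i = 987 + 2*i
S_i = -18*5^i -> [-18, -90, -450, -2250, -11250]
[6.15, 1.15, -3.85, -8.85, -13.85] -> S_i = 6.15 + -5.00*i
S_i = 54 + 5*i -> [54, 59, 64, 69, 74]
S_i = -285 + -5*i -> [-285, -290, -295, -300, -305]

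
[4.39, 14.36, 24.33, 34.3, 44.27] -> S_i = 4.39 + 9.97*i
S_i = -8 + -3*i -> [-8, -11, -14, -17, -20]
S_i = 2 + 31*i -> [2, 33, 64, 95, 126]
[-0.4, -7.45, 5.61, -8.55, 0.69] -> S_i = Random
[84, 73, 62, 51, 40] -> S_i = 84 + -11*i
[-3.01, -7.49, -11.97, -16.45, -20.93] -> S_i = -3.01 + -4.48*i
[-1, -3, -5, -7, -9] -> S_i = -1 + -2*i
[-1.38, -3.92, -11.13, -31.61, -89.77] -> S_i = -1.38*2.84^i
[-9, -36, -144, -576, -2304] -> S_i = -9*4^i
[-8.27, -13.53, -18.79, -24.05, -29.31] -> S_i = -8.27 + -5.26*i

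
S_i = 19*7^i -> [19, 133, 931, 6517, 45619]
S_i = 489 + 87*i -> [489, 576, 663, 750, 837]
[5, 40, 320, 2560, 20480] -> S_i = 5*8^i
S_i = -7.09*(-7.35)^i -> [-7.09, 52.11, -383.02, 2815.19, -20691.67]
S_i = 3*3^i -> [3, 9, 27, 81, 243]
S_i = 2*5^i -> [2, 10, 50, 250, 1250]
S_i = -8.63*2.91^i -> [-8.63, -25.11, -73.08, -212.66, -618.85]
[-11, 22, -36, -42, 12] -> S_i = Random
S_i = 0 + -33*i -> [0, -33, -66, -99, -132]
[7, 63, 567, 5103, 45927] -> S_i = 7*9^i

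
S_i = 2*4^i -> [2, 8, 32, 128, 512]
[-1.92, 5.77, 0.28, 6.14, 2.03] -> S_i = Random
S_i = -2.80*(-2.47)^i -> [-2.8, 6.92, -17.08, 42.19, -104.22]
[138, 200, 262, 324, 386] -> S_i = 138 + 62*i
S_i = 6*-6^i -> [6, -36, 216, -1296, 7776]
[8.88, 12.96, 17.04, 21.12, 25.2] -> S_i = 8.88 + 4.08*i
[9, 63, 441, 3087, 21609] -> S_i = 9*7^i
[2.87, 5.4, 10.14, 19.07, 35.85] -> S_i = 2.87*1.88^i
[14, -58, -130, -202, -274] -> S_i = 14 + -72*i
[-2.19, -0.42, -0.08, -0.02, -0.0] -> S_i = -2.19*0.19^i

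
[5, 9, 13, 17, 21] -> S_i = 5 + 4*i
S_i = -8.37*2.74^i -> [-8.37, -22.93, -62.84, -172.18, -471.77]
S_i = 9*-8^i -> [9, -72, 576, -4608, 36864]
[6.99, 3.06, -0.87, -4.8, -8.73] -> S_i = 6.99 + -3.93*i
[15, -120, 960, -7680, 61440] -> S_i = 15*-8^i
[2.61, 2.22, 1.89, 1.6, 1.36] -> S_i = 2.61*0.85^i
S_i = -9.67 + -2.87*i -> [-9.67, -12.54, -15.41, -18.28, -21.15]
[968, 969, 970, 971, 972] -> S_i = 968 + 1*i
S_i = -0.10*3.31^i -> [-0.1, -0.33, -1.1, -3.63, -12.0]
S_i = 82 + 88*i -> [82, 170, 258, 346, 434]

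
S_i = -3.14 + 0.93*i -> [-3.14, -2.21, -1.28, -0.35, 0.58]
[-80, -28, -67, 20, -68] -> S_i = Random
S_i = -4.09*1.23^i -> [-4.09, -5.03, -6.19, -7.61, -9.36]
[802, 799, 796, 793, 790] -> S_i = 802 + -3*i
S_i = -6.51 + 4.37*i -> [-6.51, -2.14, 2.23, 6.6, 10.97]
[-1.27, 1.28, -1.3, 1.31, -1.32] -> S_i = -1.27*(-1.01)^i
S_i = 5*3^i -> [5, 15, 45, 135, 405]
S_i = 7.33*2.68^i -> [7.33, 19.64, 52.65, 141.09, 378.13]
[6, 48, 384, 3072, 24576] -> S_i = 6*8^i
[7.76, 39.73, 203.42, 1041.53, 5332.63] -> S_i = 7.76*5.12^i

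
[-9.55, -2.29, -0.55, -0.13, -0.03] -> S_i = -9.55*0.24^i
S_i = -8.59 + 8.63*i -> [-8.59, 0.04, 8.67, 17.3, 25.93]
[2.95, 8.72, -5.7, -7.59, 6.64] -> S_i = Random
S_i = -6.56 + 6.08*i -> [-6.56, -0.48, 5.6, 11.68, 17.76]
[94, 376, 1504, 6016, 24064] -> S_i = 94*4^i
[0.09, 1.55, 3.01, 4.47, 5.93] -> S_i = 0.09 + 1.46*i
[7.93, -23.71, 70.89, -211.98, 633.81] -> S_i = 7.93*(-2.99)^i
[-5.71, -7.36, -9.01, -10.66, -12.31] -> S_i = -5.71 + -1.65*i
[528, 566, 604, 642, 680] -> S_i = 528 + 38*i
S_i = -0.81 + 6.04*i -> [-0.81, 5.23, 11.27, 17.31, 23.35]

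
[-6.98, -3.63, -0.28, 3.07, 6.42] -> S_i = -6.98 + 3.35*i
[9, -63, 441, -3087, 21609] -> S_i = 9*-7^i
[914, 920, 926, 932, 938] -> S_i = 914 + 6*i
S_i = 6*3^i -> [6, 18, 54, 162, 486]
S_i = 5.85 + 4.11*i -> [5.85, 9.96, 14.07, 18.18, 22.29]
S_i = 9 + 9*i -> [9, 18, 27, 36, 45]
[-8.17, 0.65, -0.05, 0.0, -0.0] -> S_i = -8.17*(-0.08)^i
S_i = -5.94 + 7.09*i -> [-5.94, 1.15, 8.24, 15.33, 22.42]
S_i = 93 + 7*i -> [93, 100, 107, 114, 121]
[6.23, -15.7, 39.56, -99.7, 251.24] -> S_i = 6.23*(-2.52)^i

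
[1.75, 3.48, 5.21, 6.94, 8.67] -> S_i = 1.75 + 1.73*i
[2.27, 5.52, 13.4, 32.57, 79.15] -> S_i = 2.27*2.43^i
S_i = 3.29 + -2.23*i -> [3.29, 1.06, -1.17, -3.4, -5.63]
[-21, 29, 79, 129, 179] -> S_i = -21 + 50*i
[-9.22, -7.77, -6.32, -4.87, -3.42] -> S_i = -9.22 + 1.45*i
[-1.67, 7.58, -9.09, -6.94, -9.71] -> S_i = Random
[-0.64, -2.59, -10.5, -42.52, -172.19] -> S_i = -0.64*4.05^i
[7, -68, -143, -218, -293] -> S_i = 7 + -75*i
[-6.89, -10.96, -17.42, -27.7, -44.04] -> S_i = -6.89*1.59^i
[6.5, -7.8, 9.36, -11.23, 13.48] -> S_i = 6.50*(-1.20)^i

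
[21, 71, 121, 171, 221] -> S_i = 21 + 50*i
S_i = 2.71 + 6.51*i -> [2.71, 9.22, 15.73, 22.24, 28.75]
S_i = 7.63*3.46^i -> [7.63, 26.4, 91.34, 316.05, 1093.53]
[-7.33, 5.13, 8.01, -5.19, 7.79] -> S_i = Random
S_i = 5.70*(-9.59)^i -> [5.7, -54.66, 524.22, -5027.25, 48211.35]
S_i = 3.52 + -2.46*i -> [3.52, 1.06, -1.4, -3.86, -6.32]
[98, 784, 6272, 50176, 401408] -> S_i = 98*8^i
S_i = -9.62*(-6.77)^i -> [-9.62, 65.13, -440.91, 2984.98, -20208.3]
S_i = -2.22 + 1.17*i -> [-2.22, -1.05, 0.12, 1.29, 2.46]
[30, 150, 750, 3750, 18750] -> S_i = 30*5^i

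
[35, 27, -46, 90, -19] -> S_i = Random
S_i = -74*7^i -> [-74, -518, -3626, -25382, -177674]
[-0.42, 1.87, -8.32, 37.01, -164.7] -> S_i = -0.42*(-4.45)^i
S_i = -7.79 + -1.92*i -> [-7.79, -9.71, -11.63, -13.55, -15.47]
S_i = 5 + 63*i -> [5, 68, 131, 194, 257]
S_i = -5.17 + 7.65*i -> [-5.17, 2.48, 10.13, 17.78, 25.43]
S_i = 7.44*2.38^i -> [7.44, 17.71, 42.14, 100.3, 238.72]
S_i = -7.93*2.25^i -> [-7.93, -17.84, -40.15, -90.33, -203.24]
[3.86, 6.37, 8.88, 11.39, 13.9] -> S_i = 3.86 + 2.51*i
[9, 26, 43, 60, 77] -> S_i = 9 + 17*i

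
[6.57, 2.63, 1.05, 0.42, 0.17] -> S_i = 6.57*0.40^i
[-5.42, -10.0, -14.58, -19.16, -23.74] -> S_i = -5.42 + -4.58*i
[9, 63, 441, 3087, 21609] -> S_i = 9*7^i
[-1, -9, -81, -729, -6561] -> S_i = -1*9^i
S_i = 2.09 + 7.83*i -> [2.09, 9.92, 17.75, 25.58, 33.41]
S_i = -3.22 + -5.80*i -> [-3.22, -9.02, -14.82, -20.62, -26.42]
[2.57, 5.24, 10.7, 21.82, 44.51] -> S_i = 2.57*2.04^i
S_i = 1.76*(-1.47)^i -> [1.76, -2.59, 3.8, -5.59, 8.22]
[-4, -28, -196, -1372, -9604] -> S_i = -4*7^i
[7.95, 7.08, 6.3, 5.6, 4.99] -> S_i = 7.95*0.89^i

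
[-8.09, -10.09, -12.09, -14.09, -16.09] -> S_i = -8.09 + -2.00*i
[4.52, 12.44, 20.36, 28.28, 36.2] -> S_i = 4.52 + 7.92*i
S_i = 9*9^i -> [9, 81, 729, 6561, 59049]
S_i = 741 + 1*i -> [741, 742, 743, 744, 745]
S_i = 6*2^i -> [6, 12, 24, 48, 96]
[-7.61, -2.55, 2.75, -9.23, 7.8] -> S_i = Random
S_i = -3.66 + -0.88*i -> [-3.66, -4.54, -5.42, -6.3, -7.18]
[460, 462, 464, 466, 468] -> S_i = 460 + 2*i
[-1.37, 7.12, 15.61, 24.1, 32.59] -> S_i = -1.37 + 8.49*i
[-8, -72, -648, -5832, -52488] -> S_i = -8*9^i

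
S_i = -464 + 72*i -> [-464, -392, -320, -248, -176]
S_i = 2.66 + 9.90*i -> [2.66, 12.56, 22.46, 32.36, 42.26]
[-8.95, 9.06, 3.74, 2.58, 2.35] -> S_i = Random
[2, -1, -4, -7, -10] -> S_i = 2 + -3*i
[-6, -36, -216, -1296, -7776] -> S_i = -6*6^i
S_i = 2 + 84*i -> [2, 86, 170, 254, 338]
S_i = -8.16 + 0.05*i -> [-8.16, -8.11, -8.06, -8.01, -7.96]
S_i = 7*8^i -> [7, 56, 448, 3584, 28672]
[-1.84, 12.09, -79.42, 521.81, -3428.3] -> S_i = -1.84*(-6.57)^i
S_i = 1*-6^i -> [1, -6, 36, -216, 1296]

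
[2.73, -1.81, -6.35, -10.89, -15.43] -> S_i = 2.73 + -4.54*i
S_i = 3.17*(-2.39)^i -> [3.17, -7.58, 18.11, -43.28, 103.43]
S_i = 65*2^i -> [65, 130, 260, 520, 1040]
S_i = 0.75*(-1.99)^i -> [0.75, -1.49, 2.97, -5.91, 11.76]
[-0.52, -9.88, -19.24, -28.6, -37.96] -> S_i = -0.52 + -9.36*i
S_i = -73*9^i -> [-73, -657, -5913, -53217, -478953]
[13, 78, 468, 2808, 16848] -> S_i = 13*6^i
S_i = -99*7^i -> [-99, -693, -4851, -33957, -237699]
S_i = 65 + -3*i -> [65, 62, 59, 56, 53]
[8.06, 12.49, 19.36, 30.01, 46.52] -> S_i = 8.06*1.55^i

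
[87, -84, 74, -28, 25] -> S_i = Random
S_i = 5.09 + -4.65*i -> [5.09, 0.44, -4.21, -8.86, -13.51]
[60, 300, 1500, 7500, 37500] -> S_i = 60*5^i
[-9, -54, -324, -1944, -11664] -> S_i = -9*6^i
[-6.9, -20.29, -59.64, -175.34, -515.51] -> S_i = -6.90*2.94^i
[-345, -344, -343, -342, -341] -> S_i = -345 + 1*i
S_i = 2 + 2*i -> [2, 4, 6, 8, 10]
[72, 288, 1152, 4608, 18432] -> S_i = 72*4^i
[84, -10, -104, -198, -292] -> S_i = 84 + -94*i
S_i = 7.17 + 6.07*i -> [7.17, 13.24, 19.31, 25.38, 31.45]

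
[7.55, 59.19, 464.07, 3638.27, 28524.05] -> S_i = 7.55*7.84^i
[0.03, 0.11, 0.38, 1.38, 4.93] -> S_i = 0.03*3.58^i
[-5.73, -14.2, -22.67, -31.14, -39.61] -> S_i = -5.73 + -8.47*i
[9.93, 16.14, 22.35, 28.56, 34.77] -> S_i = 9.93 + 6.21*i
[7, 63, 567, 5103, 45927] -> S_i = 7*9^i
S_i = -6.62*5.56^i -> [-6.62, -36.81, -204.65, -1137.84, -6326.41]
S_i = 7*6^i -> [7, 42, 252, 1512, 9072]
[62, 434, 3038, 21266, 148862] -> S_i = 62*7^i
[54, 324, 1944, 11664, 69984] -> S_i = 54*6^i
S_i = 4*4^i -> [4, 16, 64, 256, 1024]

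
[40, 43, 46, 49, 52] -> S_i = 40 + 3*i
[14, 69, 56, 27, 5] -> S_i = Random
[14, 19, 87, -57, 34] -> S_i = Random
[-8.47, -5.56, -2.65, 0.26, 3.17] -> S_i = -8.47 + 2.91*i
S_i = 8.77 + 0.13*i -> [8.77, 8.9, 9.03, 9.16, 9.29]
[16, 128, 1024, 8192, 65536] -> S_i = 16*8^i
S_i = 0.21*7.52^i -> [0.21, 1.58, 11.88, 89.3, 671.57]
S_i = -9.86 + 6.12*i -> [-9.86, -3.74, 2.38, 8.5, 14.62]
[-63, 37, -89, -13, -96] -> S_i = Random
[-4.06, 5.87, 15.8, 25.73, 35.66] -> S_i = -4.06 + 9.93*i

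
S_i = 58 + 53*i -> [58, 111, 164, 217, 270]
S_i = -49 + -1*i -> [-49, -50, -51, -52, -53]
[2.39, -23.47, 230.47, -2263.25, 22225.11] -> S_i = 2.39*(-9.82)^i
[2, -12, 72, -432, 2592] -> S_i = 2*-6^i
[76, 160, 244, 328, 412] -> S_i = 76 + 84*i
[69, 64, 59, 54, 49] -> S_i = 69 + -5*i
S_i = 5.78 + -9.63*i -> [5.78, -3.85, -13.48, -23.11, -32.74]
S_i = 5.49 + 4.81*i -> [5.49, 10.3, 15.11, 19.92, 24.73]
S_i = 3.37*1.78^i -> [3.37, 6.0, 10.68, 19.01, 33.83]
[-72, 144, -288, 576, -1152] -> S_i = -72*-2^i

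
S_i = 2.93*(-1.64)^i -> [2.93, -4.81, 7.88, -12.92, 21.2]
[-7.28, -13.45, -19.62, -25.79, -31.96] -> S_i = -7.28 + -6.17*i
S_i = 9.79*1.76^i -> [9.79, 17.23, 30.33, 53.37, 93.94]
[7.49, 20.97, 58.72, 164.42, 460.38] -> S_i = 7.49*2.80^i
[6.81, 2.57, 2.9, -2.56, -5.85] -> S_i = Random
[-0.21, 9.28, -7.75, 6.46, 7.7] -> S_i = Random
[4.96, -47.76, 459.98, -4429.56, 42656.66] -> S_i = 4.96*(-9.63)^i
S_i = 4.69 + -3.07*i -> [4.69, 1.62, -1.45, -4.52, -7.59]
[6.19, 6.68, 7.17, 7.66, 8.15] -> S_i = 6.19 + 0.49*i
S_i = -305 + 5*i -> [-305, -300, -295, -290, -285]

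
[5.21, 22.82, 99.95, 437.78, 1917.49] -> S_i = 5.21*4.38^i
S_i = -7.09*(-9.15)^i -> [-7.09, 64.87, -593.59, 5431.37, -49697.05]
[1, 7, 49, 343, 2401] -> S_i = 1*7^i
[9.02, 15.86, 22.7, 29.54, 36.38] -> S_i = 9.02 + 6.84*i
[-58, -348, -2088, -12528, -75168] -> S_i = -58*6^i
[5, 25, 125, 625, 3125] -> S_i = 5*5^i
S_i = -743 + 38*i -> [-743, -705, -667, -629, -591]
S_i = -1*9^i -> [-1, -9, -81, -729, -6561]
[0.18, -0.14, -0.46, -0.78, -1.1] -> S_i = 0.18 + -0.32*i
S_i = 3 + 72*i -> [3, 75, 147, 219, 291]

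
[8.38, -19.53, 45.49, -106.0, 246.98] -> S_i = 8.38*(-2.33)^i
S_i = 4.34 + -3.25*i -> [4.34, 1.09, -2.16, -5.41, -8.66]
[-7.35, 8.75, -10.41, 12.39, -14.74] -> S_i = -7.35*(-1.19)^i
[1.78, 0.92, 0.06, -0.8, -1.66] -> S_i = 1.78 + -0.86*i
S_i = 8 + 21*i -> [8, 29, 50, 71, 92]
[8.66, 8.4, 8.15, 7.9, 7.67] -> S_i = 8.66*0.97^i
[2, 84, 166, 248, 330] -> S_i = 2 + 82*i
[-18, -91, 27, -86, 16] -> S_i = Random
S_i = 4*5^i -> [4, 20, 100, 500, 2500]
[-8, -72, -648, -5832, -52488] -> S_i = -8*9^i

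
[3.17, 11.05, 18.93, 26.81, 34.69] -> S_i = 3.17 + 7.88*i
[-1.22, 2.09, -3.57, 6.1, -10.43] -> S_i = -1.22*(-1.71)^i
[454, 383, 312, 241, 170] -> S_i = 454 + -71*i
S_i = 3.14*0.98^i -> [3.14, 3.08, 3.02, 2.96, 2.9]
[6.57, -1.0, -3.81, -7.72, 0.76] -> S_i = Random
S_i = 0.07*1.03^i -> [0.07, 0.07, 0.07, 0.08, 0.08]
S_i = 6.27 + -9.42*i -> [6.27, -3.15, -12.57, -21.99, -31.41]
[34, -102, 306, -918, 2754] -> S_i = 34*-3^i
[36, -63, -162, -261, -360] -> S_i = 36 + -99*i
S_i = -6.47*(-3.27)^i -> [-6.47, 21.16, -69.18, 226.23, -739.77]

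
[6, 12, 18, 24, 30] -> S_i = 6 + 6*i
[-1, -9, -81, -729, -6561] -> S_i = -1*9^i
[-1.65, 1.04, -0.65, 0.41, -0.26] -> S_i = -1.65*(-0.63)^i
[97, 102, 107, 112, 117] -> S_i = 97 + 5*i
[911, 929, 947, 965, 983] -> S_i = 911 + 18*i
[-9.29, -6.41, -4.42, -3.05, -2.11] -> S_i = -9.29*0.69^i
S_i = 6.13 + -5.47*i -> [6.13, 0.66, -4.81, -10.28, -15.75]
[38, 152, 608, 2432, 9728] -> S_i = 38*4^i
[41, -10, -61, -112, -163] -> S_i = 41 + -51*i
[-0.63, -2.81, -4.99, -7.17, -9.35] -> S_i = -0.63 + -2.18*i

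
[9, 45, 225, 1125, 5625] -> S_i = 9*5^i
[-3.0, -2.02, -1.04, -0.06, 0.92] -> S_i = -3.00 + 0.98*i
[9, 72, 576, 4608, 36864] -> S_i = 9*8^i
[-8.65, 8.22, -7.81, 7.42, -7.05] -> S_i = -8.65*(-0.95)^i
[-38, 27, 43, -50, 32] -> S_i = Random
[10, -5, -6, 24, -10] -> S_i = Random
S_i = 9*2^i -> [9, 18, 36, 72, 144]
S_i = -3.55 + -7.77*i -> [-3.55, -11.32, -19.09, -26.86, -34.63]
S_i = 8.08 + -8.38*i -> [8.08, -0.3, -8.68, -17.06, -25.44]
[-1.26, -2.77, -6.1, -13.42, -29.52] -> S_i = -1.26*2.20^i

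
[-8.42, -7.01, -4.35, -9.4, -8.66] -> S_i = Random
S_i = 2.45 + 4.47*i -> [2.45, 6.92, 11.39, 15.86, 20.33]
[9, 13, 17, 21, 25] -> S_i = 9 + 4*i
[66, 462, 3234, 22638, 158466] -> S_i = 66*7^i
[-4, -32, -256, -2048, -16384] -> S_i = -4*8^i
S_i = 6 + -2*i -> [6, 4, 2, 0, -2]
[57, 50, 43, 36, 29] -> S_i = 57 + -7*i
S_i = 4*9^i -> [4, 36, 324, 2916, 26244]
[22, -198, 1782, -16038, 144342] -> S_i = 22*-9^i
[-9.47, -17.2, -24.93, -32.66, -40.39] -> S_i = -9.47 + -7.73*i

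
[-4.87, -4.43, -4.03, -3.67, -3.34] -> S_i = -4.87*0.91^i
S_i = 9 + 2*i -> [9, 11, 13, 15, 17]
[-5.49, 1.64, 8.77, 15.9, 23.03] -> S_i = -5.49 + 7.13*i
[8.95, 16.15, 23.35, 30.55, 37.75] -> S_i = 8.95 + 7.20*i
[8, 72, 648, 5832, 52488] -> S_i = 8*9^i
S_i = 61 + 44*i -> [61, 105, 149, 193, 237]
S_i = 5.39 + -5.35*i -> [5.39, 0.04, -5.31, -10.66, -16.01]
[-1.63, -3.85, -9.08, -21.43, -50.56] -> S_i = -1.63*2.36^i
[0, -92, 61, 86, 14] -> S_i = Random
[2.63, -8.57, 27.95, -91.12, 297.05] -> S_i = 2.63*(-3.26)^i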